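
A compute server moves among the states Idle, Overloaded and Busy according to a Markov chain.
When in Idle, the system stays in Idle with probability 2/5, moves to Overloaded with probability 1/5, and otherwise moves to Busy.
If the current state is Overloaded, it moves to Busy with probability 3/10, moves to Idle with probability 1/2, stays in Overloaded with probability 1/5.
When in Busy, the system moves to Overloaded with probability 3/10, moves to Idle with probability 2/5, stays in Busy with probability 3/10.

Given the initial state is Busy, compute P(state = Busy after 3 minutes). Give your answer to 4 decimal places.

Propagate the distribution vector 3 minutes from Busy.
After 0 minutes: (0.0000, 0.0000, 1.0000)
After 1 minute: (0.4000, 0.3000, 0.3000)
After 2 minutes: (0.4300, 0.2300, 0.3400)
After 3 minutes: (0.4230, 0.2340, 0.3430)
P(in Busy after 3 minutes) = 0.3430

0.3430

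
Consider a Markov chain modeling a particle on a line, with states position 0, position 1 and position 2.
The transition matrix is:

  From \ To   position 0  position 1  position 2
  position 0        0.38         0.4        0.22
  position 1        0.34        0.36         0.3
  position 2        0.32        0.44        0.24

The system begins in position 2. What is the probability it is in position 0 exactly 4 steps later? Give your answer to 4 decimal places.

0.3488

Propagate the distribution vector 4 steps from position 2.
After 0 steps: (0.0000, 0.0000, 1.0000)
After 1 step: (0.3200, 0.4400, 0.2400)
After 2 steps: (0.3480, 0.3920, 0.2600)
After 3 steps: (0.3487, 0.3947, 0.2566)
After 4 steps: (0.3488, 0.3945, 0.2567)
P(in position 0 after 4 steps) = 0.3488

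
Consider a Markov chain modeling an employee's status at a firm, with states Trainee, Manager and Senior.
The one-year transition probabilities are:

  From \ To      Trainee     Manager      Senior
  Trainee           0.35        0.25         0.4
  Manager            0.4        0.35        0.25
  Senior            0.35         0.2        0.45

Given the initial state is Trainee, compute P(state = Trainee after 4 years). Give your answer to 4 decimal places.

0.3628

Propagate the distribution vector 4 years from Trainee.
After 0 years: (1.0000, 0.0000, 0.0000)
After 1 year: (0.3500, 0.2500, 0.4000)
After 2 years: (0.3625, 0.2550, 0.3825)
After 3 years: (0.3628, 0.2564, 0.3809)
After 4 years: (0.3628, 0.2566, 0.3806)
P(in Trainee after 4 years) = 0.3628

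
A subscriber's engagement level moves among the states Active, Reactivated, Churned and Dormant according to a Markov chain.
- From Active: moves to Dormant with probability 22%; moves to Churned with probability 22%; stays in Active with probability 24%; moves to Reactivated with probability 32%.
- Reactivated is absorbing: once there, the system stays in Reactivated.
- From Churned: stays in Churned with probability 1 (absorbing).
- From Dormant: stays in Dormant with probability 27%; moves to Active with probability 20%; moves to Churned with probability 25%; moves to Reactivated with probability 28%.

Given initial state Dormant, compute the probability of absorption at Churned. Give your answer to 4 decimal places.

Let h(s) be the probability of absorption at Churned starting from transient state s. Then h(Churned) = 1 and h(Reactivated) = 0. By first-step analysis:
h(Active) = 0.24·h(Active) + 0.32·0 + 0.22·1 + 0.22·h(Dormant)
h(Dormant) = 0.2·h(Active) + 0.28·0 + 0.25·1 + 0.27·h(Dormant)
Solving: h(Active) = 0.4221, h(Dormant) = 0.4581.
Starting from Dormant, the probability is 0.4581.

0.4581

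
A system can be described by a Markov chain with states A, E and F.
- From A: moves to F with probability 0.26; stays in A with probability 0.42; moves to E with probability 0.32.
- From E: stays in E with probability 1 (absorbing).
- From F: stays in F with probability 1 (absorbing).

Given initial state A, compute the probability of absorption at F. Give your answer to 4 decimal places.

Let h(s) be the probability of absorption at F starting from transient state s. Then h(F) = 1 and h(E) = 0. By first-step analysis:
h(A) = 0.42·h(A) + 0.32·0 + 0.26·1
Solving: h(A) = 0.4483.
Starting from A, the probability is 0.4483.

0.4483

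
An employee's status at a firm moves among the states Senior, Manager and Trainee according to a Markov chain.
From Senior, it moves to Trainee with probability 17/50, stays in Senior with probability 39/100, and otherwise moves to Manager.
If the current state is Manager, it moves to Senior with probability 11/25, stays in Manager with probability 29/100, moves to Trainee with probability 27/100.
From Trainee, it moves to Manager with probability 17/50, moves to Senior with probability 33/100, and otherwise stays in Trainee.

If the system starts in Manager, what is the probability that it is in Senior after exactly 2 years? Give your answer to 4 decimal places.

0.3883

Sum over the intermediate state after 1 year:
P = P(Manager→Senior)·P(Senior→Senior) + P(Manager→Manager)·P(Manager→Senior) + P(Manager→Trainee)·P(Trainee→Senior)
  = 0.44×0.39 + 0.29×0.44 + 0.27×0.33
  = 0.1716 + 0.1276 + 0.0891 = 0.3883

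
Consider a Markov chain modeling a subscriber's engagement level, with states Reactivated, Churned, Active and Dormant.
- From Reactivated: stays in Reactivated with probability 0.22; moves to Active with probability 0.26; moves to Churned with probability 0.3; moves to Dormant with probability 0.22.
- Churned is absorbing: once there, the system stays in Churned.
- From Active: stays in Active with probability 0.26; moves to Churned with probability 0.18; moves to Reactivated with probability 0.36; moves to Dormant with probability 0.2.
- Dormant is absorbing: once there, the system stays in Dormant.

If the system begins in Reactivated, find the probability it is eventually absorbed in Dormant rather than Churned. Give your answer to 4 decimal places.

Let h(s) be the probability of absorption at Dormant starting from transient state s. Then h(Dormant) = 1 and h(Churned) = 0. By first-step analysis:
h(Reactivated) = 0.22·h(Reactivated) + 0.3·0 + 0.26·h(Active) + 0.22·1
h(Active) = 0.36·h(Reactivated) + 0.18·0 + 0.26·h(Active) + 0.2·1
Solving: h(Reactivated) = 0.4442, h(Active) = 0.4864.
Starting from Reactivated, the probability is 0.4442.

0.4442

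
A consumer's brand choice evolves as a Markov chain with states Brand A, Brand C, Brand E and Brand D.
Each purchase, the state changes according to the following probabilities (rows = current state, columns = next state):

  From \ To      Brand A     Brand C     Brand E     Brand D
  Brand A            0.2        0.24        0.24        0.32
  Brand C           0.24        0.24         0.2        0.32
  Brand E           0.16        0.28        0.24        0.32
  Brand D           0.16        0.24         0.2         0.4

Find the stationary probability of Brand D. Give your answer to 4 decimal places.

Let the stationary distribution be π with π = πP and π_1 + π_2 + π_3 + π_4 = 1.
π_1 = 0.2·π_1 + 0.24·π_2 + 0.16·π_3 + 0.16·π_4
π_2 = 0.24·π_1 + 0.24·π_2 + 0.28·π_3 + 0.24·π_4
π_3 = 0.24·π_1 + 0.2·π_2 + 0.24·π_3 + 0.2·π_4
Solving with the normalization constraint gives π = (0.1874, 0.2486, 0.2161, 0.3478).
So the stationary probability of Brand D is 0.3478.

0.3478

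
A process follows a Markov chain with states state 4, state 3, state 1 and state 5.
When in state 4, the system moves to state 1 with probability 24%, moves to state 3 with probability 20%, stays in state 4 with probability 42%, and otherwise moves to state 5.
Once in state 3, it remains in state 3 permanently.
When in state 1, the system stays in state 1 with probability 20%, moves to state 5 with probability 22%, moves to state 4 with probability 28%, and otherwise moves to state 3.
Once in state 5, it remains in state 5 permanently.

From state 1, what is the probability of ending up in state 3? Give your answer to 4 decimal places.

0.5796

Let h(s) be the probability of absorption at state 3 starting from transient state s. Then h(state 3) = 1 and h(state 5) = 0. By first-step analysis:
h(state 4) = 0.42·h(state 4) + 0.2·1 + 0.24·h(state 1) + 0.14·0
h(state 1) = 0.28·h(state 4) + 0.3·1 + 0.2·h(state 1) + 0.22·0
Solving: h(state 4) = 0.5847, h(state 1) = 0.5796.
Starting from state 1, the probability is 0.5796.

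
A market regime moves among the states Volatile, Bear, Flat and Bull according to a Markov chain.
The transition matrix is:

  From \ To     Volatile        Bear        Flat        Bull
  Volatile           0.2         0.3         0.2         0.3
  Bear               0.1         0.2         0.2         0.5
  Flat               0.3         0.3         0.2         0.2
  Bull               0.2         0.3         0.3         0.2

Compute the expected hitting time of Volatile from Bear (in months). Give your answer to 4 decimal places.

5.5649

Let t(s) be the expected number of months to first reach Volatile from state s, with t(Volatile) = 0. Conditioning on the first month:
t(Bear) = 1 + 0.2·t(Bear) + 0.2·t(Flat) + 0.5·t(Bull)
t(Flat) = 1 + 0.3·t(Bear) + 0.2·t(Flat) + 0.2·t(Bull)
t(Bull) = 1 + 0.3·t(Bear) + 0.3·t(Flat) + 0.2·t(Bull)
Solving: t(Bear) = 5.5649, t(Flat) = 4.6025, t(Bull) = 5.0628.
Expected months from Bear to Volatile: 5.5649.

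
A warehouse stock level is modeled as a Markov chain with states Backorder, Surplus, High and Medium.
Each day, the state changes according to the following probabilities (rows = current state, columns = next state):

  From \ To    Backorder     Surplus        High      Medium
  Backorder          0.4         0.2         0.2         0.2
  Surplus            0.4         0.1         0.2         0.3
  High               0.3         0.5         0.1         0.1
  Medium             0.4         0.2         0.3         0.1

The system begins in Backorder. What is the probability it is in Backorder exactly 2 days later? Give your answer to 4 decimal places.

0.3800

Propagate the distribution vector 2 days from Backorder.
After 0 days: (1.0000, 0.0000, 0.0000, 0.0000)
After 1 day: (0.4000, 0.2000, 0.2000, 0.2000)
After 2 days: (0.3800, 0.2400, 0.2000, 0.1800)
P(in Backorder after 2 days) = 0.3800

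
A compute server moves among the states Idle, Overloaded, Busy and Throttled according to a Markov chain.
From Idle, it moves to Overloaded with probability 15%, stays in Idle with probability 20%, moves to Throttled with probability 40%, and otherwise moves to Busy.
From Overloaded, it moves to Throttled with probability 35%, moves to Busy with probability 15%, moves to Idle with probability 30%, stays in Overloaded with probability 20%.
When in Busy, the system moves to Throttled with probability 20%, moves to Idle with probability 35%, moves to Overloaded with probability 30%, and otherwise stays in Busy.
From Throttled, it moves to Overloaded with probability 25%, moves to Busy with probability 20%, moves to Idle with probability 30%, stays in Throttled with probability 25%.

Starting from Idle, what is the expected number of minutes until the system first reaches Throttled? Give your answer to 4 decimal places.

Let t(s) be the expected number of minutes to first reach Throttled from state s, with t(Throttled) = 0. Conditioning on the first minute:
t(Idle) = 1 + 0.2·t(Idle) + 0.15·t(Overloaded) + 0.25·t(Busy)
t(Overloaded) = 1 + 0.3·t(Idle) + 0.2·t(Overloaded) + 0.15·t(Busy)
t(Busy) = 1 + 0.35·t(Idle) + 0.3·t(Overloaded) + 0.15·t(Busy)
Solving: t(Idle) = 2.8697, t(Overloaded) = 2.9645, t(Busy) = 3.4044.
Expected minutes from Idle to Throttled: 2.8697.

2.8697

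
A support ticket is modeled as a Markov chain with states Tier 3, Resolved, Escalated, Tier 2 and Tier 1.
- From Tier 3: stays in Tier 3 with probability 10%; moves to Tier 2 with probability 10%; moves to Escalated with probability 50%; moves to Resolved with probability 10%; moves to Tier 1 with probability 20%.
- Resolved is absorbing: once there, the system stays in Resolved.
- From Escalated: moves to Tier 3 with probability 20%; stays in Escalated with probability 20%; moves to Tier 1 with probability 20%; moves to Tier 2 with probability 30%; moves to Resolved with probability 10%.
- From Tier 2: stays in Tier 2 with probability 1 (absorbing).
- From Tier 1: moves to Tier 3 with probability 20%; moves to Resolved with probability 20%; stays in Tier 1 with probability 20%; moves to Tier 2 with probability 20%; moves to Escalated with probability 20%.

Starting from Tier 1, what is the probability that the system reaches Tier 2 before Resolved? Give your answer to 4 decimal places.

0.5700

Let h(s) be the probability of absorption at Tier 2 starting from transient state s. Then h(Tier 2) = 1 and h(Resolved) = 0. By first-step analysis:
h(Tier 3) = 0.1·h(Tier 3) + 0.1·0 + 0.5·h(Escalated) + 0.1·1 + 0.2·h(Tier 1)
h(Escalated) = 0.2·h(Tier 3) + 0.1·0 + 0.2·h(Escalated) + 0.3·1 + 0.2·h(Tier 1)
h(Tier 1) = 0.2·h(Tier 3) + 0.2·0 + 0.2·h(Escalated) + 0.2·1 + 0.2·h(Tier 1)
Solving: h(Tier 3) = 0.6100, h(Escalated) = 0.6700, h(Tier 1) = 0.5700.
Starting from Tier 1, the probability is 0.5700.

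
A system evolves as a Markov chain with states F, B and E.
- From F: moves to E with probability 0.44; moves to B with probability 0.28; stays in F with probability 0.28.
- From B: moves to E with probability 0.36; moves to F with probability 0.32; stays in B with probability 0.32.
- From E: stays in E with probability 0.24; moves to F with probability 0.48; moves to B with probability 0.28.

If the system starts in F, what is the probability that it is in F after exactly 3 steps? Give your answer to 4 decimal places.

Propagate the distribution vector 3 steps from F.
After 0 steps: (1.0000, 0.0000, 0.0000)
After 1 step: (0.2800, 0.2800, 0.4400)
After 2 steps: (0.3792, 0.2912, 0.3296)
After 3 steps: (0.3576, 0.2916, 0.3508)
P(in F after 3 steps) = 0.3576

0.3576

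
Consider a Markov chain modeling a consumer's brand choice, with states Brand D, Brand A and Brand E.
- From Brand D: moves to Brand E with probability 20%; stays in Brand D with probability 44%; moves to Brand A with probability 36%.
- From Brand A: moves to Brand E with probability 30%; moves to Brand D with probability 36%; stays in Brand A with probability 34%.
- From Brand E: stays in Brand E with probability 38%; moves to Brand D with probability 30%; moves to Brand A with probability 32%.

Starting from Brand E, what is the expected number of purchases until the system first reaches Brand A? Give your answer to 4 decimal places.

2.9944

Let t(s) be the expected number of purchases to first reach Brand A from state s, with t(Brand A) = 0. Conditioning on the first purchase:
t(Brand D) = 1 + 0.44·t(Brand D) + 0.2·t(Brand E)
t(Brand E) = 1 + 0.3·t(Brand D) + 0.38·t(Brand E)
Solving: t(Brand D) = 2.8552, t(Brand E) = 2.9944.
Expected purchases from Brand E to Brand A: 2.9944.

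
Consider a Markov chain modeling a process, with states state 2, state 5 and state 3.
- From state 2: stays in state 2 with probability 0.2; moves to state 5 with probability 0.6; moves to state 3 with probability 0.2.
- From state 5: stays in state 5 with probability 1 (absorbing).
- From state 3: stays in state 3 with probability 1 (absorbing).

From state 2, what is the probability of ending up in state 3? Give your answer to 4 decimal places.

Let h(s) be the probability of absorption at state 3 starting from transient state s. Then h(state 3) = 1 and h(state 5) = 0. By first-step analysis:
h(state 2) = 0.2·h(state 2) + 0.6·0 + 0.2·1
Solving: h(state 2) = 0.2500.
Starting from state 2, the probability is 0.2500.

0.2500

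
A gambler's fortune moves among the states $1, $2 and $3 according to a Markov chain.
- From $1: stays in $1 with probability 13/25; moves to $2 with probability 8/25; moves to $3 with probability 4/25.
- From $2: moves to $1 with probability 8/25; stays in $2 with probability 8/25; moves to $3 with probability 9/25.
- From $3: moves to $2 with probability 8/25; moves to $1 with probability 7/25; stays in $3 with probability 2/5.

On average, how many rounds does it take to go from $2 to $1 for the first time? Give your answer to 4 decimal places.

3.2787

Let t(s) be the expected number of rounds to first reach $1 from state s, with t($1) = 0. Conditioning on the first round:
t($2) = 1 + 0.32·t($2) + 0.36·t($3)
t($3) = 1 + 0.32·t($2) + 0.4·t($3)
Solving: t($2) = 3.2787, t($3) = 3.4153.
Expected rounds from $2 to $1: 3.2787.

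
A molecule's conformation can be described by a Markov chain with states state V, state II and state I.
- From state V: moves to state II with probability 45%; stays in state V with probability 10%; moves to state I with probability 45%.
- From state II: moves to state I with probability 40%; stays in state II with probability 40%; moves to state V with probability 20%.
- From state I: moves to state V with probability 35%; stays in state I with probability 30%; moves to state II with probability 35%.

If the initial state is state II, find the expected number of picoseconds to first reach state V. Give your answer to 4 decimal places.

3.9286

Let t(s) be the expected number of picoseconds to first reach state V from state s, with t(state V) = 0. Conditioning on the first picosecond:
t(state II) = 1 + 0.4·t(state II) + 0.4·t(state I)
t(state I) = 1 + 0.35·t(state II) + 0.3·t(state I)
Solving: t(state II) = 3.9286, t(state I) = 3.3929.
Expected picoseconds from state II to state V: 3.9286.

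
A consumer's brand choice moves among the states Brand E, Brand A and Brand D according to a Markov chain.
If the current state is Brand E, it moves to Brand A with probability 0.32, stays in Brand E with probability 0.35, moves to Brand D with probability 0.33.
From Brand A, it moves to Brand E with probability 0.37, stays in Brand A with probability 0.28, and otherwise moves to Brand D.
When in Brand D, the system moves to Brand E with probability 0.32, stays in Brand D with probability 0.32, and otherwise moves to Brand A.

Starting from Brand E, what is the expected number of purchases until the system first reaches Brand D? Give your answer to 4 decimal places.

Let t(s) be the expected number of purchases to first reach Brand D from state s, with t(Brand D) = 0. Conditioning on the first purchase:
t(Brand E) = 1 + 0.35·t(Brand E) + 0.32·t(Brand A)
t(Brand A) = 1 + 0.37·t(Brand E) + 0.28·t(Brand A)
Solving: t(Brand E) = 2.9748, t(Brand A) = 2.9176.
Expected purchases from Brand E to Brand D: 2.9748.

2.9748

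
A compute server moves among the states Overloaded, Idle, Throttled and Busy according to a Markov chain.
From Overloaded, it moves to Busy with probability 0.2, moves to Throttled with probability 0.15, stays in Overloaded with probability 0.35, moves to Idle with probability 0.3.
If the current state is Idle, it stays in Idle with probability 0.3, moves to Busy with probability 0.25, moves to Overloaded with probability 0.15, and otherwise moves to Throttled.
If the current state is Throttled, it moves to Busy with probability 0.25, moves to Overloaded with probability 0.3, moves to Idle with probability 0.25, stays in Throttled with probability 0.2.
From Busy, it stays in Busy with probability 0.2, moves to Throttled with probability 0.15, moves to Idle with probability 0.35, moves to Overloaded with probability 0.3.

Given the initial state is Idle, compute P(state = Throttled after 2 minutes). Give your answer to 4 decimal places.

Propagate the distribution vector 2 minutes from Idle.
After 0 minutes: (0.0000, 1.0000, 0.0000, 0.0000)
After 1 minute: (0.1500, 0.3000, 0.3000, 0.2500)
After 2 minutes: (0.2625, 0.2975, 0.2100, 0.2300)
P(in Throttled after 2 minutes) = 0.2100

0.2100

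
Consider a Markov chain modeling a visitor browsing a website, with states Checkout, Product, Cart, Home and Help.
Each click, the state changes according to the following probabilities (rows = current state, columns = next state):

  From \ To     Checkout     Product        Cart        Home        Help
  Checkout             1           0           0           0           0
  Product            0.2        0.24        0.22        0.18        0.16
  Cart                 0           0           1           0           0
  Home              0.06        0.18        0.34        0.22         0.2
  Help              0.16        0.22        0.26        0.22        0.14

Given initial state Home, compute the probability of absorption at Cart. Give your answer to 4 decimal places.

0.7399

Let h(s) be the probability of absorption at Cart starting from transient state s. Then h(Cart) = 1 and h(Checkout) = 0. By first-step analysis:
h(Product) = 0.2·0 + 0.24·h(Product) + 0.22·1 + 0.18·h(Home) + 0.16·h(Help)
h(Home) = 0.06·0 + 0.18·h(Product) + 0.34·1 + 0.22·h(Home) + 0.2·h(Help)
h(Help) = 0.16·0 + 0.22·h(Product) + 0.26·1 + 0.22·h(Home) + 0.14·h(Help)
Solving: h(Product) = 0.6006, h(Home) = 0.7399, h(Help) = 0.6452.
Starting from Home, the probability is 0.7399.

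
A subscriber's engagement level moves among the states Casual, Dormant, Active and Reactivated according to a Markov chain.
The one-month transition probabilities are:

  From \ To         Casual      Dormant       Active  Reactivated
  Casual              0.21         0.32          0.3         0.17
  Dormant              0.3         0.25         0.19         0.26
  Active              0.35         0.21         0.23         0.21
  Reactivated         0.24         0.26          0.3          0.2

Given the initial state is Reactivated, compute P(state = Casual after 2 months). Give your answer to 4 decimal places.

0.2814

Propagate the distribution vector 2 months from Reactivated.
After 0 months: (0.0000, 0.0000, 0.0000, 1.0000)
After 1 month: (0.2400, 0.2600, 0.3000, 0.2000)
After 2 months: (0.2814, 0.2568, 0.2504, 0.2114)
P(in Casual after 2 months) = 0.2814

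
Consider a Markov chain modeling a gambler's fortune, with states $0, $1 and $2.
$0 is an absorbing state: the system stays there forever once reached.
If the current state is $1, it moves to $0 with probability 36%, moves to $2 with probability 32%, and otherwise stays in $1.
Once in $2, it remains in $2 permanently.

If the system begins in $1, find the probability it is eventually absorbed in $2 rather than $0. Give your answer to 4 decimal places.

0.4706

Let h(s) be the probability of absorption at $2 starting from transient state s. Then h($2) = 1 and h($0) = 0. By first-step analysis:
h($1) = 0.36·0 + 0.32·h($1) + 0.32·1
Solving: h($1) = 0.4706.
Starting from $1, the probability is 0.4706.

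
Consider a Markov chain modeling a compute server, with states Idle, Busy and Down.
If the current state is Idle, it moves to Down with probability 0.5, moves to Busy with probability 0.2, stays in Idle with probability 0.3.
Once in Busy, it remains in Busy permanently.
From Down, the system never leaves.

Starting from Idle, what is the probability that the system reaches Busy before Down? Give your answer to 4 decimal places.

Let h(s) be the probability of absorption at Busy starting from transient state s. Then h(Busy) = 1 and h(Down) = 0. By first-step analysis:
h(Idle) = 0.3·h(Idle) + 0.2·1 + 0.5·0
Solving: h(Idle) = 0.2857.
Starting from Idle, the probability is 0.2857.

0.2857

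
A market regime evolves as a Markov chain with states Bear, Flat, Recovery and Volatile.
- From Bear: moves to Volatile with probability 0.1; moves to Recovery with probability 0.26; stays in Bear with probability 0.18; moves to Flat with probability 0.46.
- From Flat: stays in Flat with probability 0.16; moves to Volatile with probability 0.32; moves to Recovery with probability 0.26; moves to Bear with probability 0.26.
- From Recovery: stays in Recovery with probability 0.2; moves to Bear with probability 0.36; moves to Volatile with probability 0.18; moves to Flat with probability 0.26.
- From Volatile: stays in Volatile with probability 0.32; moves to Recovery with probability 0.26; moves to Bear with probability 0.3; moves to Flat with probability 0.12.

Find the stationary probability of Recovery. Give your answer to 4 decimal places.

0.2453

Let the stationary distribution be π with π = πP and π_1 + π_2 + π_3 + π_4 = 1.
π_1 = 0.18·π_1 + 0.26·π_2 + 0.36·π_3 + 0.3·π_4
π_2 = 0.46·π_1 + 0.16·π_2 + 0.26·π_3 + 0.12·π_4
π_3 = 0.26·π_1 + 0.26·π_2 + 0.2·π_3 + 0.26·π_4
Solving with the normalization constraint gives π = (0.2718, 0.2570, 0.2453, 0.2259).
So the stationary probability of Recovery is 0.2453.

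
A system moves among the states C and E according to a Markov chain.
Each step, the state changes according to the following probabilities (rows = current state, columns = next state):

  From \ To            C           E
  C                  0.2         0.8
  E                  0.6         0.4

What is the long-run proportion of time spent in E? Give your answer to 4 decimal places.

Let the stationary distribution be π with π = πP and π_1 + π_2 = 1.
π_1 = 0.2·π_1 + 0.6·π_2
Solving with the normalization constraint gives π = (0.4286, 0.5714).
So the stationary probability of E is 0.5714.

0.5714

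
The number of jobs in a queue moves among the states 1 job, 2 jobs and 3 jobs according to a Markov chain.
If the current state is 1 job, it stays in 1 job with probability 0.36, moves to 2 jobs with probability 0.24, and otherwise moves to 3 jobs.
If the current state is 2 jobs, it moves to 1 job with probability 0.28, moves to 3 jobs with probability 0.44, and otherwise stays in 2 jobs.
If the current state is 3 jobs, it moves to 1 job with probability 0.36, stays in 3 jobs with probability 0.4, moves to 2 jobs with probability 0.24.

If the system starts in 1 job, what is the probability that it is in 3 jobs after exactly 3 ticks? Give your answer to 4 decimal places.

0.4100

Propagate the distribution vector 3 ticks from 1 job.
After 0 ticks: (1.0000, 0.0000, 0.0000)
After 1 tick: (0.3600, 0.2400, 0.4000)
After 2 ticks: (0.3408, 0.2496, 0.4096)
After 3 ticks: (0.3400, 0.2500, 0.4100)
P(in 3 jobs after 3 ticks) = 0.4100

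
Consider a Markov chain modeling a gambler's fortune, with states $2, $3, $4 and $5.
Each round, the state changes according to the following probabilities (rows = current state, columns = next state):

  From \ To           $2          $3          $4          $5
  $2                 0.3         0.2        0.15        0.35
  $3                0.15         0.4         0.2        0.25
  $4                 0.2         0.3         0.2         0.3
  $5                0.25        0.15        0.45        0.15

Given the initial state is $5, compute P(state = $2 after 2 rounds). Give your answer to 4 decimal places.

Propagate the distribution vector 2 rounds from $5.
After 0 rounds: (0.0000, 0.0000, 0.0000, 1.0000)
After 1 round: (0.2500, 0.1500, 0.4500, 0.1500)
After 2 rounds: (0.2250, 0.2675, 0.2250, 0.2825)
P(in $2 after 2 rounds) = 0.2250

0.2250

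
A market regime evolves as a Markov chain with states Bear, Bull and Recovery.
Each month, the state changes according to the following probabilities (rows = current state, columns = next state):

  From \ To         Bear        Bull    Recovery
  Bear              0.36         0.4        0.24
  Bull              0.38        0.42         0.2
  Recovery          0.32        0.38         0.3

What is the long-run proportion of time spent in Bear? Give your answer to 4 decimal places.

0.3585

Let the stationary distribution be π with π = πP and π_1 + π_2 + π_3 = 1.
π_1 = 0.36·π_1 + 0.38·π_2 + 0.32·π_3
π_2 = 0.4·π_1 + 0.42·π_2 + 0.38·π_3
Solving with the normalization constraint gives π = (0.3585, 0.4033, 0.2382).
So the stationary probability of Bear is 0.3585.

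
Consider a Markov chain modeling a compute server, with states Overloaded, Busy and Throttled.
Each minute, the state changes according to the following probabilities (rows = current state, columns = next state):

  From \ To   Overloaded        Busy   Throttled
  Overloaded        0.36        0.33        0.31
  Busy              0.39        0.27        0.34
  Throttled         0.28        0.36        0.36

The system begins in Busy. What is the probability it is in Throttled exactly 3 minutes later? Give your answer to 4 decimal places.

Propagate the distribution vector 3 minutes from Busy.
After 0 minutes: (0.0000, 1.0000, 0.0000)
After 1 minute: (0.3900, 0.2700, 0.3400)
After 2 minutes: (0.3409, 0.3240, 0.3351)
After 3 minutes: (0.3429, 0.3206, 0.3365)
P(in Throttled after 3 minutes) = 0.3365

0.3365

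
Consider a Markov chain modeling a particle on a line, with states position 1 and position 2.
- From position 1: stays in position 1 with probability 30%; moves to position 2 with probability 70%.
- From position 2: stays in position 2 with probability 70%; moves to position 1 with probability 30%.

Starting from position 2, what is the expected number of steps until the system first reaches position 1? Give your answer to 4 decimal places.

Let t(s) be the expected number of steps to first reach position 1 from state s, with t(position 1) = 0. Conditioning on the first step:
t(position 2) = 1 + 0.7·t(position 2)
Solving: t(position 2) = 3.3333.
Expected steps from position 2 to position 1: 3.3333.

3.3333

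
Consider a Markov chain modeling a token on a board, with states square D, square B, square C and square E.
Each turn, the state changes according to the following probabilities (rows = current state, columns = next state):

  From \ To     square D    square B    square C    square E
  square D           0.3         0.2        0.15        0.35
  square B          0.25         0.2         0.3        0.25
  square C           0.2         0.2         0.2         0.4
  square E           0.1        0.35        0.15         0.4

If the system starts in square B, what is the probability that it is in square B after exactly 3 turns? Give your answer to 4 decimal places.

Propagate the distribution vector 3 turns from square B.
After 0 turns: (0.0000, 1.0000, 0.0000, 0.0000)
After 1 turn: (0.2500, 0.2000, 0.3000, 0.2500)
After 2 turns: (0.2100, 0.2375, 0.1950, 0.3575)
After 3 turns: (0.1971, 0.2536, 0.1954, 0.3539)
P(in square B after 3 turns) = 0.2536

0.2536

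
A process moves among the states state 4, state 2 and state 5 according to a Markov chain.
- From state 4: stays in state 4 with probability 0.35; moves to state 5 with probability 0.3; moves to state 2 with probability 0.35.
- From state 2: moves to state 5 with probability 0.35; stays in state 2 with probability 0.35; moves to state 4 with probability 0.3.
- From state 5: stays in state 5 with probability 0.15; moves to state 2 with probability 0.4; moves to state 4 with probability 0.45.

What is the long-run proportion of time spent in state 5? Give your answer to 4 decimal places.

Let the stationary distribution be π with π = πP and π_1 + π_2 + π_3 = 1.
π_1 = 0.35·π_1 + 0.3·π_2 + 0.45·π_3
π_2 = 0.35·π_1 + 0.35·π_2 + 0.4·π_3
Solving with the normalization constraint gives π = (0.3595, 0.3638, 0.2767).
So the stationary probability of state 5 is 0.2767.

0.2767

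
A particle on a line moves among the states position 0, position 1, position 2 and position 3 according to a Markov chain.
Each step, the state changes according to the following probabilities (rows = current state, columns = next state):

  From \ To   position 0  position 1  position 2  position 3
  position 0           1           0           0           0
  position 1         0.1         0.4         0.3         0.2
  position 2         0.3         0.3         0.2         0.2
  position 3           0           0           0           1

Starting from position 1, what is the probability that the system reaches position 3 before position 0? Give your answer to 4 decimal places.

0.5641

Let h(s) be the probability of absorption at position 3 starting from transient state s. Then h(position 3) = 1 and h(position 0) = 0. By first-step analysis:
h(position 1) = 0.1·0 + 0.4·h(position 1) + 0.3·h(position 2) + 0.2·1
h(position 2) = 0.3·0 + 0.3·h(position 1) + 0.2·h(position 2) + 0.2·1
Solving: h(position 1) = 0.5641, h(position 2) = 0.4615.
Starting from position 1, the probability is 0.5641.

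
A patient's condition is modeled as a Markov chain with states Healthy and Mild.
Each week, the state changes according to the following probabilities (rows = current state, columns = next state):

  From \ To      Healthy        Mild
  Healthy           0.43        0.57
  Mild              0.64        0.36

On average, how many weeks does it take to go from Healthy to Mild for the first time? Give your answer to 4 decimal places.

1.7544

Let t(s) be the expected number of weeks to first reach Mild from state s, with t(Mild) = 0. Conditioning on the first week:
t(Healthy) = 1 + 0.43·t(Healthy)
Solving: t(Healthy) = 1.7544.
Expected weeks from Healthy to Mild: 1.7544.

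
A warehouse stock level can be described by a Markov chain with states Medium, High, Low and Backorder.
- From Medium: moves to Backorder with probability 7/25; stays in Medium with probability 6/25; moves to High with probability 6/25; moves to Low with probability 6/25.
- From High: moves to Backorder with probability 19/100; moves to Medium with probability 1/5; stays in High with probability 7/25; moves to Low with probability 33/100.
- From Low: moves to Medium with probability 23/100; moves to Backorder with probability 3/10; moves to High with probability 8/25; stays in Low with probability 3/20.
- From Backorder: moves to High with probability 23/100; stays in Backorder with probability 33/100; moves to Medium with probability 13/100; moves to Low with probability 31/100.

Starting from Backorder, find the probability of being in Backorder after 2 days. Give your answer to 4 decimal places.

Propagate the distribution vector 2 days from Backorder.
After 0 days: (0.0000, 0.0000, 0.0000, 1.0000)
After 1 day: (0.1300, 0.2300, 0.3100, 0.3300)
After 2 days: (0.1914, 0.2707, 0.2559, 0.2820)
P(in Backorder after 2 days) = 0.2820

0.2820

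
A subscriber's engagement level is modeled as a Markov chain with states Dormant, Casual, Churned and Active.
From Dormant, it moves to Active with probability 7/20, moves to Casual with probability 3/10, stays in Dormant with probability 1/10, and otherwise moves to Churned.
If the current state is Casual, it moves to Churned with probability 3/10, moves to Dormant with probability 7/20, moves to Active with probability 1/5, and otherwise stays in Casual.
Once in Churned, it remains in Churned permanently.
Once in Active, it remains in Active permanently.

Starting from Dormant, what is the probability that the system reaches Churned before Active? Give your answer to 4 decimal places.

Let h(s) be the probability of absorption at Churned starting from transient state s. Then h(Churned) = 1 and h(Active) = 0. By first-step analysis:
h(Dormant) = 0.1·h(Dormant) + 0.3·h(Casual) + 0.25·1 + 0.35·0
h(Casual) = 0.35·h(Dormant) + 0.15·h(Casual) + 0.3·1 + 0.2·0
Solving: h(Dormant) = 0.4583, h(Casual) = 0.5417.
Starting from Dormant, the probability is 0.4583.

0.4583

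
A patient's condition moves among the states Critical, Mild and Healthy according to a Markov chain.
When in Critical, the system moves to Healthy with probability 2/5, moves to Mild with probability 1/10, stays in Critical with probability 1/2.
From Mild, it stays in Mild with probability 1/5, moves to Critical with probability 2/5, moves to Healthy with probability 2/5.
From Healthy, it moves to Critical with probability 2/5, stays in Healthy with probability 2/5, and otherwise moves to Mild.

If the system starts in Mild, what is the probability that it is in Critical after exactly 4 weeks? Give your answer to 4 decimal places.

0.4444

Propagate the distribution vector 4 weeks from Mild.
After 0 weeks: (0.0000, 1.0000, 0.0000)
After 1 week: (0.4000, 0.2000, 0.4000)
After 2 weeks: (0.4400, 0.1600, 0.4000)
After 3 weeks: (0.4440, 0.1560, 0.4000)
After 4 weeks: (0.4444, 0.1556, 0.4000)
P(in Critical after 4 weeks) = 0.4444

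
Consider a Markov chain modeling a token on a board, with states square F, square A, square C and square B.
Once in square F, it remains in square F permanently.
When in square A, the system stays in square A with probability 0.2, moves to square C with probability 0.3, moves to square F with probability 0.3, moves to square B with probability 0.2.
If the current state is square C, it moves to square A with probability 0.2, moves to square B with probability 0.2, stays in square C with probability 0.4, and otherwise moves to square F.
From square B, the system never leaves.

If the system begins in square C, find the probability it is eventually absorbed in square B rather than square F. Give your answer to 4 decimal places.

Let h(s) be the probability of absorption at square B starting from transient state s. Then h(square B) = 1 and h(square F) = 0. By first-step analysis:
h(square A) = 0.3·0 + 0.2·h(square A) + 0.3·h(square C) + 0.2·1
h(square C) = 0.2·0 + 0.2·h(square A) + 0.4·h(square C) + 0.2·1
Solving: h(square A) = 0.4286, h(square C) = 0.4762.
Starting from square C, the probability is 0.4762.

0.4762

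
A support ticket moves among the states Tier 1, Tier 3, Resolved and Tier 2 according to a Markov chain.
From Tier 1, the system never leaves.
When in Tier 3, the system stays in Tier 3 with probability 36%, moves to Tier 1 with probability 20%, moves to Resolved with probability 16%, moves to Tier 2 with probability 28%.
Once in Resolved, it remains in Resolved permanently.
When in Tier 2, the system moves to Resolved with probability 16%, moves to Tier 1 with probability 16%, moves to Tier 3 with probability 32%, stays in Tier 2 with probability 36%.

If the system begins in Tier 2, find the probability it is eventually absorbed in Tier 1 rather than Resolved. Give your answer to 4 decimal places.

Let h(s) be the probability of absorption at Tier 1 starting from transient state s. Then h(Tier 1) = 1 and h(Resolved) = 0. By first-step analysis:
h(Tier 3) = 0.2·1 + 0.36·h(Tier 3) + 0.16·0 + 0.28·h(Tier 2)
h(Tier 2) = 0.16·1 + 0.32·h(Tier 3) + 0.16·0 + 0.36·h(Tier 2)
Solving: h(Tier 3) = 0.5400, h(Tier 2) = 0.5200.
Starting from Tier 2, the probability is 0.5200.

0.5200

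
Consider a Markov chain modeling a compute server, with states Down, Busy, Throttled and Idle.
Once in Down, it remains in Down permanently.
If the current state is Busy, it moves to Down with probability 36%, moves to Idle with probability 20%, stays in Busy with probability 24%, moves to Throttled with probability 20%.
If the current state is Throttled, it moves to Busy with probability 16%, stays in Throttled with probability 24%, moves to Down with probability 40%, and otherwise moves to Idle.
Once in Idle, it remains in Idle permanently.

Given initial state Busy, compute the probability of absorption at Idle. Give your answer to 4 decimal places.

0.3519

Let h(s) be the probability of absorption at Idle starting from transient state s. Then h(Idle) = 1 and h(Down) = 0. By first-step analysis:
h(Busy) = 0.36·0 + 0.24·h(Busy) + 0.2·h(Throttled) + 0.2·1
h(Throttled) = 0.4·0 + 0.16·h(Busy) + 0.24·h(Throttled) + 0.2·1
Solving: h(Busy) = 0.3519, h(Throttled) = 0.3372.
Starting from Busy, the probability is 0.3519.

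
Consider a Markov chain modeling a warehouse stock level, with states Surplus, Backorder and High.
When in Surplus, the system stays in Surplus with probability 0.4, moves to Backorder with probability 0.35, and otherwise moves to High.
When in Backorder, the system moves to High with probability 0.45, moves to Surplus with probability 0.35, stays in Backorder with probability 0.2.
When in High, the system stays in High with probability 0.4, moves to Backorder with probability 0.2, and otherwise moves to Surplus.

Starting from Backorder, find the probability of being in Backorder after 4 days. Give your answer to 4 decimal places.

0.2581

Propagate the distribution vector 4 days from Backorder.
After 0 days: (0.0000, 1.0000, 0.0000)
After 1 day: (0.3500, 0.2000, 0.4500)
After 2 days: (0.3900, 0.2525, 0.3575)
After 3 days: (0.3874, 0.2585, 0.3541)
After 4 days: (0.3871, 0.2581, 0.3548)
P(in Backorder after 4 days) = 0.2581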